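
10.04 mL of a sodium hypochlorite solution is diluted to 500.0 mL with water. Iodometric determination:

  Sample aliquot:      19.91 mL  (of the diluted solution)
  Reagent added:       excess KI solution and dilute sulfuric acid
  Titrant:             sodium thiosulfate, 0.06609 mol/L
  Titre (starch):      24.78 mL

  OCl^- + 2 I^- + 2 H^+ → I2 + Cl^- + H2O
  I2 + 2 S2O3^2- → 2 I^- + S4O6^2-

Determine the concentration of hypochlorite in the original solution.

2.048 mol/L

n(S2O3^2-) = 0.02478 × 0.06609 = 1.638 × 10^-3 mol
n(I2) = n(S2O3^2-)/2 = 8.189 × 10^-4 mol
n(OCl^-) in the aliquot = 8.189 × 10^-4 mol (1:1 ratio)
[OCl^-]_dilute = 8.189 × 10^-4 / 0.01991 = 0.04113 mol/L
[OCl^-]_original = 0.04113 × 500.0/10.04 = 2.048 mol/L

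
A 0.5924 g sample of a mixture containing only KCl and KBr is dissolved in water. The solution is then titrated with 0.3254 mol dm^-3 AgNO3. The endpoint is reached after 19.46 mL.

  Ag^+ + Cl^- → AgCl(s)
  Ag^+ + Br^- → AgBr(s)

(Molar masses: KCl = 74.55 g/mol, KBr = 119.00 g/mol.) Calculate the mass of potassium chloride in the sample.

n(AgNO3) = 0.01946 × 0.3254 = 6.332 × 10^-3 mol
Let x = n(KCl), y = n(KBr).
Titrant: 1x + 1y = 6.332 × 10^-3;  mass: 74.55x + 119.00y = 0.5924
Solving, x = 3.625 × 10^-3 mol, y = 2.707 × 10^-3 mol
mass of KCl = 3.625 × 10^-3 × 74.55 = 0.2703 g

0.2703 g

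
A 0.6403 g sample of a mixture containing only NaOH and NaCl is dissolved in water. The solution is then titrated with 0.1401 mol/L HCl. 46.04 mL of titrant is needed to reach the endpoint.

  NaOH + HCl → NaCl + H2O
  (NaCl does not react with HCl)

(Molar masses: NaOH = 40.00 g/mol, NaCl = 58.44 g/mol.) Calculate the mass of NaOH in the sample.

0.2580 g

n(HCl) = 0.04604 × 0.1401 = 6.450 × 10^-3 mol
Let x = n(NaOH), y = n(NaCl).
Titrant: 1x = 6.450 × 10^-3;  mass: 40.00x + 58.44y = 0.6403
Solving, x = 6.450 × 10^-3 mol, y = 6.542 × 10^-3 mol
mass of NaOH = 6.450 × 10^-3 × 40.00 = 0.2580 g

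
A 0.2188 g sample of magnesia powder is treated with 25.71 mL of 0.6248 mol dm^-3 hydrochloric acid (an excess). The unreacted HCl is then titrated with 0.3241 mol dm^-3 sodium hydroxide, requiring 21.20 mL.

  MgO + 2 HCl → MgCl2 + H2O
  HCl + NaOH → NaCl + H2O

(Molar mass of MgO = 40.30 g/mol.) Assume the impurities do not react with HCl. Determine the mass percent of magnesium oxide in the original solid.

n(HCl) added = 0.02571 × 0.6248 = 0.01606 mol
n(NaOH) used in back-titration = 0.02120 × 0.3241 = 6.871 × 10^-3 mol
n(HCl) left over = 6.871 × 10^-3 mol (1:1 ratio)
n(HCl) consumed by analyte = 0.01606 − 6.871 × 10^-3 = 9.193 × 10^-3 mol
From the 1:2 ratio, n(MgO) = 1/2 × 9.193 × 10^-3 = 4.596 × 10^-3 mol
mass of MgO = 4.596 × 10^-3 × 40.30 = 0.1852 g
% MgO = 0.1852 / 0.2188 × 100 = 84.66 %

84.66 %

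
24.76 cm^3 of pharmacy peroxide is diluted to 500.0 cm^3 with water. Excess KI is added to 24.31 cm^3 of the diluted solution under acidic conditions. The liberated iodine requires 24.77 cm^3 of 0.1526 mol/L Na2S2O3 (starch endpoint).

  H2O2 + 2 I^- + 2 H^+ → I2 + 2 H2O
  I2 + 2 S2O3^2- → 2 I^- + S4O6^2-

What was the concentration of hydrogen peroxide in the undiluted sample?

n(S2O3^2-) = 0.02477 × 0.1526 = 3.780 × 10^-3 mol
n(I2) = n(S2O3^2-)/2 = 1.890 × 10^-3 mol
n(H2O2) in the aliquot = 1.890 × 10^-3 mol (1:1 ratio)
[H2O2]_dilute = 1.890 × 10^-3 / 0.02431 = 0.07774 mol/L
[H2O2]_original = 0.07774 × 500.0/24.76 = 1.570 mol/L

1.570 mol/L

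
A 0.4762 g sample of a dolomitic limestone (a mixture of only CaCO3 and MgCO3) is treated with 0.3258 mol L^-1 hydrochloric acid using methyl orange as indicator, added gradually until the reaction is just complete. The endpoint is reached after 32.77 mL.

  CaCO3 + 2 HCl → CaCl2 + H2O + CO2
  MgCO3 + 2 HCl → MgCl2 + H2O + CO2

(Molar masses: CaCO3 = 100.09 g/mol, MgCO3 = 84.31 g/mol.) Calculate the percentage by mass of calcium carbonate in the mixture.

34.81 %

n(HCl) = 0.03277 × 0.3258 = 0.01068 mol
Let x = n(CaCO3), y = n(MgCO3).
Titrant: 2x + 2y = 0.01068;  mass: 100.09x + 84.31y = 0.4762
Solving, x = 1.656 × 10^-3 mol, y = 3.682 × 10^-3 mol
mass of CaCO3 = 1.656 × 10^-3 × 100.09 = 0.1658 g
% CaCO3 = 0.1658 / 0.4762 × 100 = 34.81 %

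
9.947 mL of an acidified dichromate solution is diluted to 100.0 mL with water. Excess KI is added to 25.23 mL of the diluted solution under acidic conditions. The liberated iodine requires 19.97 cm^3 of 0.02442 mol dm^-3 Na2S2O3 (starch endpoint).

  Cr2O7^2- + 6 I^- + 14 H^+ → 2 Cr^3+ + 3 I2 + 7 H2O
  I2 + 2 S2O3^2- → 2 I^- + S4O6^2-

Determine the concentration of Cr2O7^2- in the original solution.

n(S2O3^2-) = 0.01997 × 0.02442 = 4.877 × 10^-4 mol
n(I2) = n(S2O3^2-)/2 = 2.438 × 10^-4 mol
From the 1:3 ratio, n(Cr2O7^2-) in the aliquot = 1/3 × 2.438 × 10^-4 = 8.128 × 10^-5 mol
[Cr2O7^2-]_dilute = 8.128 × 10^-5 / 0.02523 = 0.003221 mol/L
[Cr2O7^2-]_original = 0.003221 × 100.0/9.947 = 0.03239 mol/L

0.03239 mol/L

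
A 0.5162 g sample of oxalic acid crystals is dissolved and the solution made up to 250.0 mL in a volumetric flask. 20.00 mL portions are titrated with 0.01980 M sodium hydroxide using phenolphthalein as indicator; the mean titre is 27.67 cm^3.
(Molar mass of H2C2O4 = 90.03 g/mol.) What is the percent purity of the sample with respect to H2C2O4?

H2C2O4 + 2 NaOH → Na2C2O4 + 2 H2O
n(NaOH) per titration = 0.02767 × 0.01980 = 5.479 × 10^-4 mol
From the 1:2 ratio, n(H2C2O4) in each aliquot = 1/2 × 5.479 × 10^-4 = 2.739 × 10^-4 mol
n(H2C2O4) in the whole flask = 2.739 × 10^-4 × 250.0/20.00 = 3.424 × 10^-3 mol
mass of H2C2O4 = 3.424 × 10^-3 × 90.03 = 0.3083 g
% H2C2O4 = 0.3083 / 0.5162 × 100 = 59.72 %

59.72 %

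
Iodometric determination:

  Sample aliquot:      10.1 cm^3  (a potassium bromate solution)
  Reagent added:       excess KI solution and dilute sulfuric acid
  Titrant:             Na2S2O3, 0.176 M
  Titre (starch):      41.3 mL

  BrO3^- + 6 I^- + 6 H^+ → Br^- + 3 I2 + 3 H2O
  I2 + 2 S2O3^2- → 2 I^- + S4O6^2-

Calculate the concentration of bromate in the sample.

n(S2O3^2-) = 0.0413 × 0.176 = 7.27 × 10^-3 mol
n(I2) = n(S2O3^2-)/2 = 3.63 × 10^-3 mol
From the 1:3 ratio, n(BrO3^-) in the aliquot = 1/3 × 3.63 × 10^-3 = 1.21 × 10^-3 mol
[BrO3^-] = 1.21 × 10^-3 / 0.0101 = 0.120 mol/L

0.120 M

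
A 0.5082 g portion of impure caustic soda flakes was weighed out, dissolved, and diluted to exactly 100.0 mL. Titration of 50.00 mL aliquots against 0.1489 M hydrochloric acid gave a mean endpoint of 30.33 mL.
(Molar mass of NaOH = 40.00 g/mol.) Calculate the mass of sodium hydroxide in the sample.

NaOH + HCl → NaCl + H2O
n(HCl) per titration = 0.03033 × 0.1489 = 4.516 × 10^-3 mol
n(NaOH) in each aliquot = 4.516 × 10^-3 mol (1:1 ratio)
n(NaOH) in the whole flask = 4.516 × 10^-3 × 100.0/50.00 = 9.032 × 10^-3 mol
mass of NaOH = 9.032 × 10^-3 × 40.00 = 0.3613 g

0.3613 g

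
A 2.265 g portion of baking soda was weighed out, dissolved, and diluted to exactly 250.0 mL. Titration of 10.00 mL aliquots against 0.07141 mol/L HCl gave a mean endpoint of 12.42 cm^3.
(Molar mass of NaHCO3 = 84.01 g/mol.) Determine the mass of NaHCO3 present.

NaHCO3 + HCl → NaCl + H2O + CO2
n(HCl) per titration = 0.01242 × 0.07141 = 8.869 × 10^-4 mol
n(NaHCO3) in each aliquot = 8.869 × 10^-4 mol (1:1 ratio)
n(NaHCO3) in the whole flask = 8.869 × 10^-4 × 250.0/10.00 = 0.02217 mol
mass of NaHCO3 = 0.02217 × 84.01 = 1.863 g

1.863 g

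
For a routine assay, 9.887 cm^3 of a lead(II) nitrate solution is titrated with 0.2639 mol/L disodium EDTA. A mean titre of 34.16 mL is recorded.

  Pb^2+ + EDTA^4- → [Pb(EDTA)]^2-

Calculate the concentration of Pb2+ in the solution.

0.9118 mol/L

n(EDTA) = 0.03416 L × 0.2639 mol/L = 9.015 × 10^-3 mol
n(Pb2+) = 9.015 × 10^-3 mol (1:1 mole ratio)
[Pb2+] = 9.015 × 10^-3 mol / 0.009887 L = 0.9118 mol/L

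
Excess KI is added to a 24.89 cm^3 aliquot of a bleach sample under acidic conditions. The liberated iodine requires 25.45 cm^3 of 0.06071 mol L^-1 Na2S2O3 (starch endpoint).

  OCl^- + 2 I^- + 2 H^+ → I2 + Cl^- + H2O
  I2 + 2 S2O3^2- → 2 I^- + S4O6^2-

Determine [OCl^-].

n(S2O3^2-) = 0.02545 × 0.06071 = 1.545 × 10^-3 mol
n(I2) = n(S2O3^2-)/2 = 7.725 × 10^-4 mol
n(OCl^-) in the aliquot = 7.725 × 10^-4 mol (1:1 ratio)
[OCl^-] = 7.725 × 10^-4 / 0.02489 = 0.03104 mol/L

0.03104 mol/L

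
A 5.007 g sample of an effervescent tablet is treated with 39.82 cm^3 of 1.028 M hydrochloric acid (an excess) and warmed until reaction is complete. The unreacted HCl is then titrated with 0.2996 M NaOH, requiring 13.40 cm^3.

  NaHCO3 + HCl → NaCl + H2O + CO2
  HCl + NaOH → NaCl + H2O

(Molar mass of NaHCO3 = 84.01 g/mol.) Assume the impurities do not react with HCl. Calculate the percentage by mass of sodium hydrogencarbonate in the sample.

61.95 %

n(HCl) added = 0.03982 × 1.028 = 0.04093 mol
n(NaOH) used in back-titration = 0.01340 × 0.2996 = 4.015 × 10^-3 mol
n(HCl) left over = 4.015 × 10^-3 mol (1:1 ratio)
n(HCl) consumed by analyte = 0.04093 − 4.015 × 10^-3 = 0.03692 mol
n(NaHCO3) = 0.03692 mol (1:1 ratio)
mass of NaHCO3 = 0.03692 × 84.01 = 3.102 g
% NaHCO3 = 3.102 / 5.007 × 100 = 61.95 %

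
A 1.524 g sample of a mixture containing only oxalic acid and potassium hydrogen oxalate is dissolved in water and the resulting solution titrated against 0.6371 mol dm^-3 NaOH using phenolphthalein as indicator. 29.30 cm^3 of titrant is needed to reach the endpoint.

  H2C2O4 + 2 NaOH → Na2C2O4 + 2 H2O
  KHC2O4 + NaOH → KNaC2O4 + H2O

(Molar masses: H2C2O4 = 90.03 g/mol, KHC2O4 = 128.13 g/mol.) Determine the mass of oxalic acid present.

n(NaOH) = 0.02930 × 0.6371 = 0.01867 mol
Let x = n(H2C2O4), y = n(KHC2O4).
Titrant: 2x + 1y = 0.01867;  mass: 90.03x + 128.13y = 1.524
Solving, x = 5.221 × 10^-3 mol, y = 8.226 × 10^-3 mol
mass of H2C2O4 = 5.221 × 10^-3 × 90.03 = 0.4700 g

0.4700 g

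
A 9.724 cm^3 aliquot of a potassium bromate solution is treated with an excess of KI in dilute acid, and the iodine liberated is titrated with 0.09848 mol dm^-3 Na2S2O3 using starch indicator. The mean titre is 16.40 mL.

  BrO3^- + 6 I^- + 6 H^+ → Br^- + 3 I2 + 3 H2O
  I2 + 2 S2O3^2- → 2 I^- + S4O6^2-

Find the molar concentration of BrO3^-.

0.02768 mol/L

n(S2O3^2-) = 0.01640 × 0.09848 = 1.615 × 10^-3 mol
n(I2) = n(S2O3^2-)/2 = 8.075 × 10^-4 mol
From the 1:3 ratio, n(BrO3^-) in the aliquot = 1/3 × 8.075 × 10^-4 = 2.692 × 10^-4 mol
[BrO3^-] = 2.692 × 10^-4 / 0.009724 = 0.02768 mol/L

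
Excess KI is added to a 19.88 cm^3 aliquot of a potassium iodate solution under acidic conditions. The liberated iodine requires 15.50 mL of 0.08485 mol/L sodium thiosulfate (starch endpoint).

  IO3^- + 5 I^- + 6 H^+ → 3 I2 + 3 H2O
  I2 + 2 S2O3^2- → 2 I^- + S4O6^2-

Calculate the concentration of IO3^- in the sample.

0.01103 mol/L

n(S2O3^2-) = 0.01550 × 0.08485 = 1.315 × 10^-3 mol
n(I2) = n(S2O3^2-)/2 = 6.576 × 10^-4 mol
From the 1:3 ratio, n(IO3^-) in the aliquot = 1/3 × 6.576 × 10^-4 = 2.192 × 10^-4 mol
[IO3^-] = 2.192 × 10^-4 / 0.01988 = 0.01103 mol/L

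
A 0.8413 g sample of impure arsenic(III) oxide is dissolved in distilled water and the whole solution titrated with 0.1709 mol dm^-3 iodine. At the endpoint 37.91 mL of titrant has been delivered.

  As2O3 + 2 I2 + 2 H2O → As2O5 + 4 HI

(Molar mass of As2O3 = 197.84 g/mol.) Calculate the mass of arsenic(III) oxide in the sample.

n(I2) = 0.03791 L × 0.1709 mol/L = 6.479 × 10^-3 mol
From the 1:2 ratio, n(As2O3) = 1/2 × 6.479 × 10^-3 = 3.239 × 10^-3 mol
mass of As2O3 = 3.239 × 10^-3 × 197.84 g/mol = 0.6409 g

0.6409 g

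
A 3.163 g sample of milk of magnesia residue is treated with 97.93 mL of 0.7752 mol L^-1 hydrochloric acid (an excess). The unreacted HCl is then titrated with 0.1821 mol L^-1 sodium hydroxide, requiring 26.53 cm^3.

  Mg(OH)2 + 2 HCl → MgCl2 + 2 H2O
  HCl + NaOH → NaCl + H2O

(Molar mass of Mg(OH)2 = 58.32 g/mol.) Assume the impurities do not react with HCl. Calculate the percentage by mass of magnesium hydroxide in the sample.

65.53 %

n(HCl) added = 0.09793 × 0.7752 = 0.07592 mol
n(NaOH) used in back-titration = 0.02653 × 0.1821 = 4.831 × 10^-3 mol
n(HCl) left over = 4.831 × 10^-3 mol (1:1 ratio)
n(HCl) consumed by analyte = 0.07592 − 4.831 × 10^-3 = 0.07108 mol
From the 1:2 ratio, n(Mg(OH)2) = 1/2 × 0.07108 = 0.03554 mol
mass of Mg(OH)2 = 0.03554 × 58.32 = 2.073 g
% Mg(OH)2 = 2.073 / 3.163 × 100 = 65.53 %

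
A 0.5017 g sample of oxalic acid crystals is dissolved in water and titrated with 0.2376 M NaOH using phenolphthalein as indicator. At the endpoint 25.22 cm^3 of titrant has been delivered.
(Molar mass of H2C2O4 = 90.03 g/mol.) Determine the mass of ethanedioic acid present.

H2C2O4 + 2 NaOH → Na2C2O4 + 2 H2O
n(NaOH) = 0.02522 L × 0.2376 mol/L = 5.992 × 10^-3 mol
From the 1:2 ratio, n(H2C2O4) = 1/2 × 5.992 × 10^-3 = 2.996 × 10^-3 mol
mass of H2C2O4 = 2.996 × 10^-3 × 90.03 g/mol = 0.2697 g

0.2697 g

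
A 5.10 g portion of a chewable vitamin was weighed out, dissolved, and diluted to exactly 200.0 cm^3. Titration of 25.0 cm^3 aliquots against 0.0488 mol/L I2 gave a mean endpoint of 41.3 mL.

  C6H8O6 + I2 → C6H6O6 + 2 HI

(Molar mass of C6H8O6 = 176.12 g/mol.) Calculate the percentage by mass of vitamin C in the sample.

n(I2) per titration = 0.0413 × 0.0488 = 2.02 × 10^-3 mol
n(C6H8O6) in each aliquot = 2.02 × 10^-3 mol (1:1 ratio)
n(C6H8O6) in the whole flask = 2.02 × 10^-3 × 200.0/25.0 = 0.0161 mol
mass of C6H8O6 = 0.0161 × 176.12 = 2.84 g
% C6H8O6 = 2.84 / 5.10 × 100 = 55.7 %

55.7 %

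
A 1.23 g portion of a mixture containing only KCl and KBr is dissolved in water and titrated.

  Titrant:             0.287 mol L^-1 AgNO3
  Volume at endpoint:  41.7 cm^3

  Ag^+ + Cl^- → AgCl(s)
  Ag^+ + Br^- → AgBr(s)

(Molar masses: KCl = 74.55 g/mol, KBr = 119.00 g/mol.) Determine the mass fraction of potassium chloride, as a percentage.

26.5 %

n(AgNO3) = 0.0417 × 0.287 = 0.0120 mol
Let x = n(KCl), y = n(KBr).
Titrant: 1x + 1y = 0.0120;  mass: 74.55x + 119.00y = 1.23
Solving, x = 4.37 × 10^-3 mol, y = 7.60 × 10^-3 mol
mass of KCl = 4.37 × 10^-3 × 74.55 = 0.326 g
% KCl = 0.326 / 1.23 × 100 = 26.5 %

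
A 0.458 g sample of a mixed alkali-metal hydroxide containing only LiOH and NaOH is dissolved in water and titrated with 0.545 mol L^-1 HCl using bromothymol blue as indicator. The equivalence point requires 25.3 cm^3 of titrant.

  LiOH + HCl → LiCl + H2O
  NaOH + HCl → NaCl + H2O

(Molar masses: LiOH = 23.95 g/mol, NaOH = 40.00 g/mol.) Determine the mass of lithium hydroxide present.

n(HCl) = 0.0253 × 0.545 = 0.0138 mol
Let x = n(LiOH), y = n(NaOH).
Titrant: 1x + 1y = 0.0138;  mass: 23.95x + 40.00y = 0.458
Solving, x = 5.83 × 10^-3 mol, y = 7.96 × 10^-3 mol
mass of LiOH = 5.83 × 10^-3 × 23.95 = 0.140 g

0.140 g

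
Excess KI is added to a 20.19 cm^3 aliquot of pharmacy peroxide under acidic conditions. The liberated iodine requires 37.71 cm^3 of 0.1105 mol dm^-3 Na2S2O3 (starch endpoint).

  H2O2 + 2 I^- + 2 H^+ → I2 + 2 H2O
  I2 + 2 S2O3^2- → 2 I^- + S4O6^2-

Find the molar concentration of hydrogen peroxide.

0.1032 mol/L

n(S2O3^2-) = 0.03771 × 0.1105 = 4.167 × 10^-3 mol
n(I2) = n(S2O3^2-)/2 = 2.083 × 10^-3 mol
n(H2O2) in the aliquot = 2.083 × 10^-3 mol (1:1 ratio)
[H2O2] = 2.083 × 10^-3 / 0.02019 = 0.1032 mol/L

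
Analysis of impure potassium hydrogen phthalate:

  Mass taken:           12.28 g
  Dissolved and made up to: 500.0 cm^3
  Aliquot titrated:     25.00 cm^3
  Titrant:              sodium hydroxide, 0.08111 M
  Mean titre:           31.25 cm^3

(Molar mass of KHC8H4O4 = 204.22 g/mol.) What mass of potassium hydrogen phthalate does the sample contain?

10.35 g

KHC8H4O4 + NaOH → KNaC8H4O4 + H2O
n(NaOH) per titration = 0.03125 × 0.08111 = 2.535 × 10^-3 mol
n(KHC8H4O4) in each aliquot = 2.535 × 10^-3 mol (1:1 ratio)
n(KHC8H4O4) in the whole flask = 2.535 × 10^-3 × 500.0/25.00 = 0.05069 mol
mass of KHC8H4O4 = 0.05069 × 204.22 = 10.35 g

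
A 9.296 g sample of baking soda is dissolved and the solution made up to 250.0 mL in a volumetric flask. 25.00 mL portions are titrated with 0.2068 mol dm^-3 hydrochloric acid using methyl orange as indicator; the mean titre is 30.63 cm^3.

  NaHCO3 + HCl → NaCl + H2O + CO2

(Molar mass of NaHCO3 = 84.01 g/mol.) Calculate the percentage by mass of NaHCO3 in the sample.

n(HCl) per titration = 0.03063 × 0.2068 = 6.334 × 10^-3 mol
n(NaHCO3) in each aliquot = 6.334 × 10^-3 mol (1:1 ratio)
n(NaHCO3) in the whole flask = 6.334 × 10^-3 × 250.0/25.00 = 0.06334 mol
mass of NaHCO3 = 0.06334 × 84.01 = 5.321 g
% NaHCO3 = 5.321 / 9.296 × 100 = 57.24 %

57.24 %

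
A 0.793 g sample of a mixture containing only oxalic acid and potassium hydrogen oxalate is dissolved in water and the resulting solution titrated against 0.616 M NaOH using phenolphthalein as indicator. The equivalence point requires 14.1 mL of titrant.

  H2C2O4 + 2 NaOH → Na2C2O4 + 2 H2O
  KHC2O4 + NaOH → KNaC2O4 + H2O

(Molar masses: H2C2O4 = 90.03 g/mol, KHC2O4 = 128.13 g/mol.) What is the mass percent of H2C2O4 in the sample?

n(NaOH) = 0.0141 × 0.616 = 8.69 × 10^-3 mol
Let x = n(H2C2O4), y = n(KHC2O4).
Titrant: 2x + 1y = 8.69 × 10^-3;  mass: 90.03x + 128.13y = 0.793
Solving, x = 1.92 × 10^-3 mol, y = 4.84 × 10^-3 mol
mass of H2C2O4 = 1.92 × 10^-3 × 90.03 = 0.173 g
% H2C2O4 = 0.173 / 0.793 × 100 = 21.8 %

21.8 %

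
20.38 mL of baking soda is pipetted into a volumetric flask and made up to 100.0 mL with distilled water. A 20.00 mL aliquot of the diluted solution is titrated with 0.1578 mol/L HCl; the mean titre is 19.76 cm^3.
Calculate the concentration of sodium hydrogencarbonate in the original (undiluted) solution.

NaHCO3 + HCl → NaCl + H2O + CO2
n(HCl) = 0.01976 × 0.1578 = 3.118 × 10^-3 mol
n(NaHCO3) in the aliquot = 3.118 × 10^-3 mol (1:1 ratio)
[NaHCO3]_dilute = 3.118 × 10^-3 / 0.02000 = 0.1559 mol/L
Dilution factor = 100.0 / 20.38 = 4.907
[NaHCO3]_stock = 0.1559 × 4.907 = 0.7650 mol/L

0.7650 mol/L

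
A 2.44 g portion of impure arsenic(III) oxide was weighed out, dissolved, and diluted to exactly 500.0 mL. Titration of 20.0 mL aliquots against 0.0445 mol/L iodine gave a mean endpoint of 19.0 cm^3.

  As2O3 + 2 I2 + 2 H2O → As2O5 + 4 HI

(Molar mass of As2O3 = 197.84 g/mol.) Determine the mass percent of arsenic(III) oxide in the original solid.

85.7 %

n(I2) per titration = 0.0190 × 0.0445 = 8.45 × 10^-4 mol
From the 1:2 ratio, n(As2O3) in each aliquot = 1/2 × 8.45 × 10^-4 = 4.23 × 10^-4 mol
n(As2O3) in the whole flask = 4.23 × 10^-4 × 500.0/20.0 = 0.0106 mol
mass of As2O3 = 0.0106 × 197.84 = 2.09 g
% As2O3 = 2.09 / 2.44 × 100 = 85.7 %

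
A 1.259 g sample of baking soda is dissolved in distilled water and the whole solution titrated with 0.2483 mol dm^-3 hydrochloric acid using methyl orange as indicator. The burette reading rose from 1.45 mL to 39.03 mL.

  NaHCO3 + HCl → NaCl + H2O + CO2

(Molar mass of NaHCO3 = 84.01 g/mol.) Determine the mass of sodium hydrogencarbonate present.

n(HCl) = 0.03758 L × 0.2483 mol/L = 9.331 × 10^-3 mol
n(NaHCO3) = 9.331 × 10^-3 mol (1:1 ratio)
mass of NaHCO3 = 9.331 × 10^-3 × 84.01 g/mol = 0.7839 g

0.7839 g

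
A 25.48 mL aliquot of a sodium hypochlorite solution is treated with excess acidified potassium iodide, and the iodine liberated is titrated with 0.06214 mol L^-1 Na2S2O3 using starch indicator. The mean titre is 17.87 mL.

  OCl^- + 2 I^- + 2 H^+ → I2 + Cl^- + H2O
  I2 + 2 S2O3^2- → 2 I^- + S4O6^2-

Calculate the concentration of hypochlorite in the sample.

n(S2O3^2-) = 0.01787 × 0.06214 = 1.110 × 10^-3 mol
n(I2) = n(S2O3^2-)/2 = 5.552 × 10^-4 mol
n(OCl^-) in the aliquot = 5.552 × 10^-4 mol (1:1 ratio)
[OCl^-] = 5.552 × 10^-4 / 0.02548 = 0.02179 mol/L

0.02179 mol/L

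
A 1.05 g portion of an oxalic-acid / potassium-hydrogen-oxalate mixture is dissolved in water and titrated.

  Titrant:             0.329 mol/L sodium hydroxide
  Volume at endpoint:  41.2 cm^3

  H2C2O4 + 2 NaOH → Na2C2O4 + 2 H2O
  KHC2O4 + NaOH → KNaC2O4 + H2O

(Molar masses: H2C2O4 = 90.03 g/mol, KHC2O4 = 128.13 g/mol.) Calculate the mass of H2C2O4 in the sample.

0.372 g

n(NaOH) = 0.0412 × 0.329 = 0.0136 mol
Let x = n(H2C2O4), y = n(KHC2O4).
Titrant: 2x + 1y = 0.0136;  mass: 90.03x + 128.13y = 1.05
Solving, x = 4.13 × 10^-3 mol, y = 5.29 × 10^-3 mol
mass of H2C2O4 = 4.13 × 10^-3 × 90.03 = 0.372 g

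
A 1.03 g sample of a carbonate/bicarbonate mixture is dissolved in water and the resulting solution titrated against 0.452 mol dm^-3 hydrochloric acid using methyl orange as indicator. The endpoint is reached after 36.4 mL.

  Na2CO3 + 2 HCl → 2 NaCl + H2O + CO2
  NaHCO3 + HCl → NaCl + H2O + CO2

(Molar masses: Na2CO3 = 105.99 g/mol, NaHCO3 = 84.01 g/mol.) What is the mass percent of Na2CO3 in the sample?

58.4 %

n(HCl) = 0.0364 × 0.452 = 0.0165 mol
Let x = n(Na2CO3), y = n(NaHCO3).
Titrant: 2x + 1y = 0.0165;  mass: 105.99x + 84.01y = 1.03
Solving, x = 5.68 × 10^-3 mol, y = 5.10 × 10^-3 mol
mass of Na2CO3 = 5.68 × 10^-3 × 105.99 = 0.602 g
% Na2CO3 = 0.602 / 1.03 × 100 = 58.4 %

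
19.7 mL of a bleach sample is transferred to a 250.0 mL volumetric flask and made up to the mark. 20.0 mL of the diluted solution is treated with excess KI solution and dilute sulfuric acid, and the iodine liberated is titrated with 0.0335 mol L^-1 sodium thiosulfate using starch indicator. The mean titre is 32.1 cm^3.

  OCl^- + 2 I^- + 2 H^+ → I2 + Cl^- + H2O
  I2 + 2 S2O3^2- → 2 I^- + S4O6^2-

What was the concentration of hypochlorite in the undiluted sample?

0.341 mol/L

n(S2O3^2-) = 0.0321 × 0.0335 = 1.08 × 10^-3 mol
n(I2) = n(S2O3^2-)/2 = 5.38 × 10^-4 mol
n(OCl^-) in the aliquot = 5.38 × 10^-4 mol (1:1 ratio)
[OCl^-]_dilute = 5.38 × 10^-4 / 0.0200 = 0.0269 mol/L
[OCl^-]_original = 0.0269 × 250.0/19.7 = 0.341 mol/L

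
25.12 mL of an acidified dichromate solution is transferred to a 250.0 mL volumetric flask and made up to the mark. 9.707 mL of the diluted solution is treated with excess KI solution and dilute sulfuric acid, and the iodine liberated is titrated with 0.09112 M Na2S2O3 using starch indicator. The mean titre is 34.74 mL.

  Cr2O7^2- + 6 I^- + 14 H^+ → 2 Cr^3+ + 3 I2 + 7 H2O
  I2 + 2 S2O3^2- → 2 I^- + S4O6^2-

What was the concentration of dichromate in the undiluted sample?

0.5409 M

n(S2O3^2-) = 0.03474 × 0.09112 = 3.166 × 10^-3 mol
n(I2) = n(S2O3^2-)/2 = 1.583 × 10^-3 mol
From the 1:3 ratio, n(Cr2O7^2-) in the aliquot = 1/3 × 1.583 × 10^-3 = 5.276 × 10^-4 mol
[Cr2O7^2-]_dilute = 5.276 × 10^-4 / 0.009707 = 0.05435 mol/L
[Cr2O7^2-]_original = 0.05435 × 250.0/25.12 = 0.5409 mol/L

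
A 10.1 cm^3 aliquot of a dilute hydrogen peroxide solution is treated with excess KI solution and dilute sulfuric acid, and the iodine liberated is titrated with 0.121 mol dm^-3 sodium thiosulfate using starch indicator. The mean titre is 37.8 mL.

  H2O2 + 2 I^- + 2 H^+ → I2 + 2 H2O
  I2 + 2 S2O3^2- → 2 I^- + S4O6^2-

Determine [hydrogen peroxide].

n(S2O3^2-) = 0.0378 × 0.121 = 4.57 × 10^-3 mol
n(I2) = n(S2O3^2-)/2 = 2.29 × 10^-3 mol
n(H2O2) in the aliquot = 2.29 × 10^-3 mol (1:1 ratio)
[H2O2] = 2.29 × 10^-3 / 0.0101 = 0.226 mol/L

0.226 mol/L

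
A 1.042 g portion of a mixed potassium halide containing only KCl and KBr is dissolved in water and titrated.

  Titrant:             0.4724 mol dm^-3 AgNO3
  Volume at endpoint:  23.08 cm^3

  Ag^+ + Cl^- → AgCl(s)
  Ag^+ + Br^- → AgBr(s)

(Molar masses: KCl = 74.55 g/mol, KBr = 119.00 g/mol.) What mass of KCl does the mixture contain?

0.4284 g

n(AgNO3) = 0.02308 × 0.4724 = 0.01090 mol
Let x = n(KCl), y = n(KBr).
Titrant: 1x + 1y = 0.01090;  mass: 74.55x + 119.00y = 1.042
Solving, x = 5.747 × 10^-3 mol, y = 5.156 × 10^-3 mol
mass of KCl = 5.747 × 10^-3 × 74.55 = 0.4284 g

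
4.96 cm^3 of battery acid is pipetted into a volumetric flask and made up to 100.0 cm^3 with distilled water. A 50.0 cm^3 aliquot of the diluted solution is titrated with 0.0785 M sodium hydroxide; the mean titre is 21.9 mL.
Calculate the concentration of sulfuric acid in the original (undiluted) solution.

0.347 M

H2SO4 + 2 NaOH → Na2SO4 + 2 H2O
n(NaOH) = 0.0219 × 0.0785 = 1.72 × 10^-3 mol
From the 1:2 ratio, n(H2SO4) in the aliquot = 1/2 × 1.72 × 10^-3 = 8.60 × 10^-4 mol
[H2SO4]_dilute = 8.60 × 10^-4 / 0.0500 = 0.0172 mol/L
Dilution factor = 100.0 / 4.96 = 20.16
[H2SO4]_stock = 0.0172 × 20.16 = 0.347 mol/L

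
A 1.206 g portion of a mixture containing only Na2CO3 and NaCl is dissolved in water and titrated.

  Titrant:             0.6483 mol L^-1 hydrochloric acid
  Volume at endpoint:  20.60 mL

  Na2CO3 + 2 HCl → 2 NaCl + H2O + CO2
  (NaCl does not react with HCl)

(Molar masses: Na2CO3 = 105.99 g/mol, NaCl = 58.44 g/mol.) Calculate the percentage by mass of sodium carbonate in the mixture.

58.69 %

n(HCl) = 0.02060 × 0.6483 = 0.01335 mol
Let x = n(Na2CO3), y = n(NaCl).
Titrant: 2x = 0.01335;  mass: 105.99x + 58.44y = 1.206
Solving, x = 6.677 × 10^-3 mol, y = 8.526 × 10^-3 mol
mass of Na2CO3 = 6.677 × 10^-3 × 105.99 = 0.7077 g
% Na2CO3 = 0.7077 / 1.206 × 100 = 58.69 %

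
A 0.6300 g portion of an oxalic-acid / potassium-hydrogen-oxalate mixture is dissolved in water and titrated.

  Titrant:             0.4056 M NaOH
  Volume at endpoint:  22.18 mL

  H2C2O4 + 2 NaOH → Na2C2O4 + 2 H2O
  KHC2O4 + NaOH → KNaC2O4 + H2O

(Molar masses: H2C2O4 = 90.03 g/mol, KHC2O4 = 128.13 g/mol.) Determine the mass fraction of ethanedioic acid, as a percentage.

n(NaOH) = 0.02218 × 0.4056 = 8.996 × 10^-3 mol
Let x = n(H2C2O4), y = n(KHC2O4).
Titrant: 2x + 1y = 8.996 × 10^-3;  mass: 90.03x + 128.13y = 0.6300
Solving, x = 3.144 × 10^-3 mol, y = 2.708 × 10^-3 mol
mass of H2C2O4 = 3.144 × 10^-3 × 90.03 = 0.2831 g
% H2C2O4 = 0.2831 / 0.6300 × 100 = 44.93 %

44.93 %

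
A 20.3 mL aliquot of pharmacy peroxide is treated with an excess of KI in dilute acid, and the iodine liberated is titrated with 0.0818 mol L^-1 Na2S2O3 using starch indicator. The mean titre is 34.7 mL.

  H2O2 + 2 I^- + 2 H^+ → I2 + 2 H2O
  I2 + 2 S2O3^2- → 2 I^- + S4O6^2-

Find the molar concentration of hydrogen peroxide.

n(S2O3^2-) = 0.0347 × 0.0818 = 2.84 × 10^-3 mol
n(I2) = n(S2O3^2-)/2 = 1.42 × 10^-3 mol
n(H2O2) in the aliquot = 1.42 × 10^-3 mol (1:1 ratio)
[H2O2] = 1.42 × 10^-3 / 0.0203 = 0.0699 mol/L

0.0699 mol/L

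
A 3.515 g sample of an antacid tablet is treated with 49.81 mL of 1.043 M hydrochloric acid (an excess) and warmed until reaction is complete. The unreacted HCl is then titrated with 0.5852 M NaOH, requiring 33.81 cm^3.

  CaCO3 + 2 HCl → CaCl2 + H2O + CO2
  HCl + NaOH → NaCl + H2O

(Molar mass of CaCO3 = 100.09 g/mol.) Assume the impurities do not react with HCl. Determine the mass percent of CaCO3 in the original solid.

45.80 %

n(HCl) added = 0.04981 × 1.043 = 0.05195 mol
n(NaOH) used in back-titration = 0.03381 × 0.5852 = 0.01979 mol
n(HCl) left over = 0.01979 mol (1:1 ratio)
n(HCl) consumed by analyte = 0.05195 − 0.01979 = 0.03217 mol
From the 1:2 ratio, n(CaCO3) = 1/2 × 0.03217 = 0.01608 mol
mass of CaCO3 = 0.01608 × 100.09 = 1.610 g
% CaCO3 = 1.610 / 3.515 × 100 = 45.80 %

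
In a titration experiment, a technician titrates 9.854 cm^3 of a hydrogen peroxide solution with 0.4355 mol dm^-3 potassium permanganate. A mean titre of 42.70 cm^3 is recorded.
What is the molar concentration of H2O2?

2 MnO4^- + 5 H2O2 + 6 H^+ → 2 Mn^2+ + 5 O2 + 8 H2O
n(KMnO4) = 0.04270 L × 0.4355 mol/L = 0.01860 mol
From the 5:2 mole ratio, n(H2O2) = 5/2 × 0.01860 = 0.04649 mol
[H2O2] = 0.04649 mol / 0.009854 L = 4.718 mol/L

4.718 mol/L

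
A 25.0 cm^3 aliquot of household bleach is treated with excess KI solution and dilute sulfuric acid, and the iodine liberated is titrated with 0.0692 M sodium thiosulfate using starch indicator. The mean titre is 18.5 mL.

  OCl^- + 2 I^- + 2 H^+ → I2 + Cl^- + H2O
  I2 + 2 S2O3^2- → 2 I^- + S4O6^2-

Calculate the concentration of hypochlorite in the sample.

0.0256 M

n(S2O3^2-) = 0.0185 × 0.0692 = 1.28 × 10^-3 mol
n(I2) = n(S2O3^2-)/2 = 6.40 × 10^-4 mol
n(OCl^-) in the aliquot = 6.40 × 10^-4 mol (1:1 ratio)
[OCl^-] = 6.40 × 10^-4 / 0.0250 = 0.0256 mol/L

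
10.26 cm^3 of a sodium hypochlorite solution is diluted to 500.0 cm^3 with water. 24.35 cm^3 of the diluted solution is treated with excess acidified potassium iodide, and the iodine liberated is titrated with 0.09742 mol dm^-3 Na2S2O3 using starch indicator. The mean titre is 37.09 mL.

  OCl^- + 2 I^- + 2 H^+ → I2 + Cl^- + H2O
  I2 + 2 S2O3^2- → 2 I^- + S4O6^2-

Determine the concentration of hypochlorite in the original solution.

3.616 mol/L

n(S2O3^2-) = 0.03709 × 0.09742 = 3.613 × 10^-3 mol
n(I2) = n(S2O3^2-)/2 = 1.807 × 10^-3 mol
n(OCl^-) in the aliquot = 1.807 × 10^-3 mol (1:1 ratio)
[OCl^-]_dilute = 1.807 × 10^-3 / 0.02435 = 0.07420 mol/L
[OCl^-]_original = 0.07420 × 500.0/10.26 = 3.616 mol/L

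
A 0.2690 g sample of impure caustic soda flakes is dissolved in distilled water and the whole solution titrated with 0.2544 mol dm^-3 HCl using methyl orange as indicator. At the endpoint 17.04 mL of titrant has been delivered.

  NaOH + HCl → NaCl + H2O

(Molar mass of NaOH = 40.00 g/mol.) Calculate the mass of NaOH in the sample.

0.1734 g

n(HCl) = 0.01704 L × 0.2544 mol/L = 4.335 × 10^-3 mol
n(NaOH) = 4.335 × 10^-3 mol (1:1 ratio)
mass of NaOH = 4.335 × 10^-3 × 40.00 g/mol = 0.1734 g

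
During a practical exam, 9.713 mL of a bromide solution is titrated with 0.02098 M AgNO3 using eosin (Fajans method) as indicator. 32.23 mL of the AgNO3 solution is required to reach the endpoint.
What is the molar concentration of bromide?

0.06962 M

Ag^+ + Br^- → AgBr(s)
n(AgNO3) = 0.03223 L × 0.02098 mol/L = 6.762 × 10^-4 mol
n(Br-) = 6.762 × 10^-4 mol (1:1 mole ratio)
[Br-] = 6.762 × 10^-4 mol / 0.009713 L = 0.06962 mol/L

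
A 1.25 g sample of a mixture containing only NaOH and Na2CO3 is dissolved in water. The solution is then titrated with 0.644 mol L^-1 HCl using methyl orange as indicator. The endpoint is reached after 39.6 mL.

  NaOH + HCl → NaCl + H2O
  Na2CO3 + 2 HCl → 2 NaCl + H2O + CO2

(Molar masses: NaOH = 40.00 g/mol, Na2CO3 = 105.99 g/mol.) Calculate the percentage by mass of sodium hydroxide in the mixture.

n(HCl) = 0.0396 × 0.644 = 0.0255 mol
Let x = n(NaOH), y = n(Na2CO3).
Titrant: 1x + 2y = 0.0255;  mass: 40.00x + 105.99y = 1.25
Solving, x = 7.81 × 10^-3 mol, y = 8.85 × 10^-3 mol
mass of NaOH = 7.81 × 10^-3 × 40.00 = 0.312 g
% NaOH = 0.312 / 1.25 × 100 = 25.0 %

25.0 %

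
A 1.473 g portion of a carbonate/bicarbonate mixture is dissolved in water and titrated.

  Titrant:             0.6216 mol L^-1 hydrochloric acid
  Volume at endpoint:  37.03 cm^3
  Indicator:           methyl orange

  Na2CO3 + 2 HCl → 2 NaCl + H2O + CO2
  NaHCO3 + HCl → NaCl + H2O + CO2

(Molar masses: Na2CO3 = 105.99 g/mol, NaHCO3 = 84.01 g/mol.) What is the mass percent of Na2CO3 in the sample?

53.44 %

n(HCl) = 0.03703 × 0.6216 = 0.02302 mol
Let x = n(Na2CO3), y = n(NaHCO3).
Titrant: 2x + 1y = 0.02302;  mass: 105.99x + 84.01y = 1.473
Solving, x = 7.428 × 10^-3 mol, y = 8.163 × 10^-3 mol
mass of Na2CO3 = 7.428 × 10^-3 × 105.99 = 0.7872 g
% Na2CO3 = 0.7872 / 1.473 × 100 = 53.44 %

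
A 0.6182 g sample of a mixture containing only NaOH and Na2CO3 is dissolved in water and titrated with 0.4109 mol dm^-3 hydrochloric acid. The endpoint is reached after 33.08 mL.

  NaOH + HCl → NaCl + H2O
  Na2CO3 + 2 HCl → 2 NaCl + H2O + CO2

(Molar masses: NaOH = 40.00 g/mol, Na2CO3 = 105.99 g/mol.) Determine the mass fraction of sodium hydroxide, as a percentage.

50.86 %

n(HCl) = 0.03308 × 0.4109 = 0.01359 mol
Let x = n(NaOH), y = n(Na2CO3).
Titrant: 1x + 2y = 0.01359;  mass: 40.00x + 105.99y = 0.6182
Solving, x = 7.860 × 10^-3 mol, y = 2.866 × 10^-3 mol
mass of NaOH = 7.860 × 10^-3 × 40.00 = 0.3144 g
% NaOH = 0.3144 / 0.6182 × 100 = 50.86 %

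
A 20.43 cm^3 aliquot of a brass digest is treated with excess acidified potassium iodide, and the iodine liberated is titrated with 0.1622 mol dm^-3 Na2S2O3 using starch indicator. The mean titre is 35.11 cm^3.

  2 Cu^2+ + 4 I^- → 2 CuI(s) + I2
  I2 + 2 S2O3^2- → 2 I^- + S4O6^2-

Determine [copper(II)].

n(S2O3^2-) = 0.03511 × 0.1622 = 5.695 × 10^-3 mol
n(I2) = n(S2O3^2-)/2 = 2.847 × 10^-3 mol
From the 2:1 ratio, n(Cu2+) in the aliquot = 2/1 × 2.847 × 10^-3 = 5.695 × 10^-3 mol
[Cu2+] = 5.695 × 10^-3 / 0.02043 = 0.2787 mol/L

0.2787 mol/L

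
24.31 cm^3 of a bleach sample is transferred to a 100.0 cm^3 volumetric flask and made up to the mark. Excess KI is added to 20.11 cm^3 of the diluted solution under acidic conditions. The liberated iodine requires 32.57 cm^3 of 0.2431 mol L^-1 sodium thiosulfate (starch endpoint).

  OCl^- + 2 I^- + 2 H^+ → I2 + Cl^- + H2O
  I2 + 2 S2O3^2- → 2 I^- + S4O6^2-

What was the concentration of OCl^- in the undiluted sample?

n(S2O3^2-) = 0.03257 × 0.2431 = 7.918 × 10^-3 mol
n(I2) = n(S2O3^2-)/2 = 3.959 × 10^-3 mol
n(OCl^-) in the aliquot = 3.959 × 10^-3 mol (1:1 ratio)
[OCl^-]_dilute = 3.959 × 10^-3 / 0.02011 = 0.1969 mol/L
[OCl^-]_original = 0.1969 × 100.0/24.31 = 0.8098 mol/L

0.8098 mol/L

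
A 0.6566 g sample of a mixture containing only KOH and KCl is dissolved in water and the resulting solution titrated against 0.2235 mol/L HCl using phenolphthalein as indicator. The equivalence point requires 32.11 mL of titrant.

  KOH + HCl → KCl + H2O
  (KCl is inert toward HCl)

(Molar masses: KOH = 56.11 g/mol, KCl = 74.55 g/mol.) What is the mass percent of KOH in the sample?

61.33 %

n(HCl) = 0.03211 × 0.2235 = 7.177 × 10^-3 mol
Let x = n(KOH), y = n(KCl).
Titrant: 1x = 7.177 × 10^-3;  mass: 56.11x + 74.55y = 0.6566
Solving, x = 7.177 × 10^-3 mol, y = 3.406 × 10^-3 mol
mass of KOH = 7.177 × 10^-3 × 56.11 = 0.4027 g
% KOH = 0.4027 / 0.6566 × 100 = 61.33 %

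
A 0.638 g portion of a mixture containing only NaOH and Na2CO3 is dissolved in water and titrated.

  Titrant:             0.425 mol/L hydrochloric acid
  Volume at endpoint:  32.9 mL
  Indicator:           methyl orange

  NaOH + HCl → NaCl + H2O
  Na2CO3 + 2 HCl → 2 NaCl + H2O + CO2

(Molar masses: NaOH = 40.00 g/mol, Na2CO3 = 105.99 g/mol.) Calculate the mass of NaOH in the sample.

n(HCl) = 0.0329 × 0.425 = 0.0140 mol
Let x = n(NaOH), y = n(Na2CO3).
Titrant: 1x + 2y = 0.0140;  mass: 40.00x + 105.99y = 0.638
Solving, x = 7.93 × 10^-3 mol, y = 3.03 × 10^-3 mol
mass of NaOH = 7.93 × 10^-3 × 40.00 = 0.317 g

0.317 g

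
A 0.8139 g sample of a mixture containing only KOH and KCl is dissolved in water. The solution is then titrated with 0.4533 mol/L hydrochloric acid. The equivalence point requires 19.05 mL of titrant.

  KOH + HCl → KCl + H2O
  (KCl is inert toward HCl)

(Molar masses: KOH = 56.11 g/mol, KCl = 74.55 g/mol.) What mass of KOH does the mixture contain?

n(HCl) = 0.01905 × 0.4533 = 8.635 × 10^-3 mol
Let x = n(KOH), y = n(KCl).
Titrant: 1x = 8.635 × 10^-3;  mass: 56.11x + 74.55y = 0.8139
Solving, x = 8.635 × 10^-3 mol, y = 4.418 × 10^-3 mol
mass of KOH = 8.635 × 10^-3 × 56.11 = 0.4845 g

0.4845 g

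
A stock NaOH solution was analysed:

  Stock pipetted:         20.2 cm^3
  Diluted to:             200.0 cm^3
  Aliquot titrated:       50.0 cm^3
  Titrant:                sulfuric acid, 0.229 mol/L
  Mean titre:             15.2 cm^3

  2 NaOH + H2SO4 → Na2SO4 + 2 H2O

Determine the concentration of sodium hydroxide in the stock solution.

n(H2SO4) = 0.0152 × 0.229 = 3.48 × 10^-3 mol
From the 2:1 ratio, n(NaOH) in the aliquot = 2/1 × 3.48 × 10^-3 = 6.96 × 10^-3 mol
[NaOH]_dilute = 6.96 × 10^-3 / 0.0500 = 0.139 mol/L
Dilution factor = 200.0 / 20.2 = 9.901
[NaOH]_stock = 0.139 × 9.901 = 1.38 mol/L

1.38 mol/L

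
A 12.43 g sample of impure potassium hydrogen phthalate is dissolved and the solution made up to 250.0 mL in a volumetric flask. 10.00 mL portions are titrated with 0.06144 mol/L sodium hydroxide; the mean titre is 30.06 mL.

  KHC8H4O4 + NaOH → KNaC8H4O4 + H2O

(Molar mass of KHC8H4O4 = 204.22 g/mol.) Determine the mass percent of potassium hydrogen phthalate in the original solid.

75.86 %

n(NaOH) per titration = 0.03006 × 0.06144 = 1.847 × 10^-3 mol
n(KHC8H4O4) in each aliquot = 1.847 × 10^-3 mol (1:1 ratio)
n(KHC8H4O4) in the whole flask = 1.847 × 10^-3 × 250.0/10.00 = 0.04617 mol
mass of KHC8H4O4 = 0.04617 × 204.22 = 9.429 g
% KHC8H4O4 = 9.429 / 12.43 × 100 = 75.86 %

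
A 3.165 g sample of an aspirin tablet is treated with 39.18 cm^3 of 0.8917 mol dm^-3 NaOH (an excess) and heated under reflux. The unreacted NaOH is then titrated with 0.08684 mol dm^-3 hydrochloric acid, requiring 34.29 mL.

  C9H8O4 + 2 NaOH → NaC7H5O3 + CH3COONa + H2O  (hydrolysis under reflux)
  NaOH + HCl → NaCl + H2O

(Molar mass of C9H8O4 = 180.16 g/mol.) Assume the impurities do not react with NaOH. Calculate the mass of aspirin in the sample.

2.879 g

n(NaOH) added = 0.03918 × 0.8917 = 0.03494 mol
n(HCl) used in back-titration = 0.03429 × 0.08684 = 2.978 × 10^-3 mol
n(NaOH) left over = 2.978 × 10^-3 mol (1:1 ratio)
n(NaOH) consumed by analyte = 0.03494 − 2.978 × 10^-3 = 0.03196 mol
From the 1:2 ratio, n(C9H8O4) = 1/2 × 0.03196 = 0.01598 mol
mass of C9H8O4 = 0.01598 × 180.16 = 2.879 g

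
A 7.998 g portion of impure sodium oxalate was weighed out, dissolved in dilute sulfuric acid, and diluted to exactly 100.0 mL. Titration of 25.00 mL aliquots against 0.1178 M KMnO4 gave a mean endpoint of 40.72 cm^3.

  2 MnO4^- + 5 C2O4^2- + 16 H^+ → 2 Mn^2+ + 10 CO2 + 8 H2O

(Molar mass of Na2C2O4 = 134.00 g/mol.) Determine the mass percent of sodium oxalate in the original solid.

80.37 %

n(KMnO4) per titration = 0.04072 × 0.1178 = 4.797 × 10^-3 mol
From the 5:2 ratio, n(Na2C2O4) in each aliquot = 5/2 × 4.797 × 10^-3 = 0.01199 mol
n(Na2C2O4) in the whole flask = 0.01199 × 100.0/25.00 = 0.04797 mol
mass of Na2C2O4 = 0.04797 × 134.00 = 6.428 g
% Na2C2O4 = 6.428 / 7.998 × 100 = 80.37 %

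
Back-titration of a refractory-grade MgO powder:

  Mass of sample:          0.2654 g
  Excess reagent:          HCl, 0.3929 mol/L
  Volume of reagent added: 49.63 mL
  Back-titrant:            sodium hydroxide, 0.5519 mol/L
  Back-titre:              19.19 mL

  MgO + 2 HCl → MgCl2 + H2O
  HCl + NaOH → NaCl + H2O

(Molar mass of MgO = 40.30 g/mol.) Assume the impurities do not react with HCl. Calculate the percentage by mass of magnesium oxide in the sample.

n(HCl) added = 0.04963 × 0.3929 = 0.01950 mol
n(NaOH) used in back-titration = 0.01919 × 0.5519 = 0.01059 mol
n(HCl) left over = 0.01059 mol (1:1 ratio)
n(HCl) consumed by analyte = 0.01950 − 0.01059 = 8.909 × 10^-3 mol
From the 1:2 ratio, n(MgO) = 1/2 × 8.909 × 10^-3 = 4.454 × 10^-3 mol
mass of MgO = 4.454 × 10^-3 × 40.30 = 0.1795 g
% MgO = 0.1795 / 0.2654 × 100 = 67.64 %

67.64 %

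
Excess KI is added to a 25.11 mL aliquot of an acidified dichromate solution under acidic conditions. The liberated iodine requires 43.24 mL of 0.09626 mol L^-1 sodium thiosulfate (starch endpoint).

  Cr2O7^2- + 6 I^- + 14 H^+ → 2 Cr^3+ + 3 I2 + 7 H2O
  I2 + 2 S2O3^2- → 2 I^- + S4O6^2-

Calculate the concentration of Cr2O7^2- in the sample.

n(S2O3^2-) = 0.04324 × 0.09626 = 4.162 × 10^-3 mol
n(I2) = n(S2O3^2-)/2 = 2.081 × 10^-3 mol
From the 1:3 ratio, n(Cr2O7^2-) in the aliquot = 1/3 × 2.081 × 10^-3 = 6.937 × 10^-4 mol
[Cr2O7^2-] = 6.937 × 10^-4 / 0.02511 = 0.02763 mol/L

0.02763 mol/L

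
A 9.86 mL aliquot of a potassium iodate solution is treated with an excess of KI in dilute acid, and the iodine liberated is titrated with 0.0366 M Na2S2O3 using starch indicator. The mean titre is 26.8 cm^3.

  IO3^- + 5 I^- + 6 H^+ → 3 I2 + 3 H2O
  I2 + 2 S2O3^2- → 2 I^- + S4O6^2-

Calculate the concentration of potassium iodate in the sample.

0.0166 M

n(S2O3^2-) = 0.0268 × 0.0366 = 9.81 × 10^-4 mol
n(I2) = n(S2O3^2-)/2 = 4.90 × 10^-4 mol
From the 1:3 ratio, n(IO3^-) in the aliquot = 1/3 × 4.90 × 10^-4 = 1.63 × 10^-4 mol
[IO3^-] = 1.63 × 10^-4 / 0.00986 = 0.0166 mol/L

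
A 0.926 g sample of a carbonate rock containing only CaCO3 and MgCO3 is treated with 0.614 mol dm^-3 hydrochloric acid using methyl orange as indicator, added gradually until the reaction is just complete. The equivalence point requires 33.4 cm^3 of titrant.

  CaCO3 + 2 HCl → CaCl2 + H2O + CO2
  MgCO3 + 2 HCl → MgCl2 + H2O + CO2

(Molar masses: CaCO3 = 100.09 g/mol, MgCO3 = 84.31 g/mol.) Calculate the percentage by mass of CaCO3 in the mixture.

42.1 %

n(HCl) = 0.0334 × 0.614 = 0.0205 mol
Let x = n(CaCO3), y = n(MgCO3).
Titrant: 2x + 2y = 0.0205;  mass: 100.09x + 84.31y = 0.926
Solving, x = 3.90 × 10^-3 mol, y = 6.36 × 10^-3 mol
mass of CaCO3 = 3.90 × 10^-3 × 100.09 = 0.390 g
% CaCO3 = 0.390 / 0.926 × 100 = 42.1 %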